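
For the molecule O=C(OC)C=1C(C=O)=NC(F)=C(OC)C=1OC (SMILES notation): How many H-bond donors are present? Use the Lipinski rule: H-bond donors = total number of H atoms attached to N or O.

Donors: find every N or O and count the H atoms it carries.
  atom 1 (O): bond orders sum to 2 → 0 H
  atom 3 (O): bond orders sum to 2 → 0 H
  atom 8 (O): bond orders sum to 2 → 0 H
  atom 9 (N): bond orders sum to 3 → 0 H
  atom 13 (O): bond orders sum to 2 → 0 H
  atom 16 (O): bond orders sum to 2 → 0 H
Lipinski HBD = 0.

0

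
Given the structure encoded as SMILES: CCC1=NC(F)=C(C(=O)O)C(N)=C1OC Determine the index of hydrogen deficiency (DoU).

5

Molecular formula: C9H11FN2O3.
DoU = (2C + 2 + N − H − X) / 2, where X is the halogen count and O/S are ignored.
    = (2·9 + 2 + 2 − 11 − 1) / 2 = 10 / 2 = 5.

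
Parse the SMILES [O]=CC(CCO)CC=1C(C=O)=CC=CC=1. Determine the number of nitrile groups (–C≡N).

0

Scan the SMILES for the nitrile motif — none present.
Groups that are present: 2 aldehyde, 1 hydroxyl.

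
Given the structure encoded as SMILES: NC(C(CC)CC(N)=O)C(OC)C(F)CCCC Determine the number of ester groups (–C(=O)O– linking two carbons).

0

Scan the SMILES for the ester motif — none present.
Groups that are present: 1 amide, 1 ether, 1 primary amine.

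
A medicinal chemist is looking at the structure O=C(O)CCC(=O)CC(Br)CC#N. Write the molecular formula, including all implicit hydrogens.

C8H10BrNO3

Walk through each heavy atom and fill implicit hydrogens from standard valence (C 4, N 3, O 2, S 2, halogen 1):
  atom 1: O, bond orders sum to 2 (valence 2) → 0 H
  atom 2: C, bond orders sum to 4 (valence 4) → 0 H
  atom 3: O, bond orders sum to 1 (valence 2) → 1 H
  atom 4: C, bond orders sum to 2 (valence 4) → 2 H
  atom 5: C, bond orders sum to 2 (valence 4) → 2 H
  atom 6: C, bond orders sum to 4 (valence 4) → 0 H
  atom 7: O, bond orders sum to 2 (valence 2) → 0 H
  atom 8: C, bond orders sum to 2 (valence 4) → 2 H
  atom 9: C, bond orders sum to 3 (valence 4) → 1 H
  atom 10: Br (halogen, monovalent) → 0 H
  atom 11: C, bond orders sum to 2 (valence 4) → 2 H
  atom 12: C, bond orders sum to 4 (valence 4) → 0 H
  atom 13: N, bond orders sum to 3 (valence 3) → 0 H
Totals → C:8, H:10, Br:1, N:1, O:3.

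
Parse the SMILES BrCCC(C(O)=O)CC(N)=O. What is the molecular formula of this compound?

C6H10BrNO3

Walk through each heavy atom and fill implicit hydrogens from standard valence (C 4, N 3, O 2, S 2, halogen 1):
  atom 1: Br (halogen, monovalent) → 0 H
  atom 2: C, bond orders sum to 2 (valence 4) → 2 H
  atom 3: C, bond orders sum to 2 (valence 4) → 2 H
  atom 4: C, bond orders sum to 3 (valence 4) → 1 H
  atom 5: C, bond orders sum to 4 (valence 4) → 0 H
  atom 6: O, bond orders sum to 1 (valence 2) → 1 H
  atom 7: O, bond orders sum to 2 (valence 2) → 0 H
  atom 8: C, bond orders sum to 2 (valence 4) → 2 H
  atom 9: C, bond orders sum to 4 (valence 4) → 0 H
  atom 10: N, bond orders sum to 1 (valence 3) → 2 H
  atom 11: O, bond orders sum to 2 (valence 2) → 0 H
Totals → C:6, H:10, Br:1, N:1, O:3.
In Hill order: C6H10BrNO3.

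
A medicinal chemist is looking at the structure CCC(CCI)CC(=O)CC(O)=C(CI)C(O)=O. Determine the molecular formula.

Walk through each heavy atom and fill implicit hydrogens from standard valence (C 4, N 3, O 2, S 2, halogen 1):
  atom 1: C, bond orders sum to 1 (valence 4) → 3 H
  atom 2: C, bond orders sum to 2 (valence 4) → 2 H
  atom 3: C, bond orders sum to 3 (valence 4) → 1 H
  atom 4: C, bond orders sum to 2 (valence 4) → 2 H
  atom 5: C, bond orders sum to 2 (valence 4) → 2 H
  atom 6: I (halogen, monovalent) → 0 H
  atom 7: C, bond orders sum to 2 (valence 4) → 2 H
  atom 8: C, bond orders sum to 4 (valence 4) → 0 H
  atom 9: O, bond orders sum to 2 (valence 2) → 0 H
  atom 10: C, bond orders sum to 2 (valence 4) → 2 H
  atom 11: C, bond orders sum to 4 (valence 4) → 0 H
  atom 12: O, bond orders sum to 1 (valence 2) → 1 H
  atom 13: C, bond orders sum to 4 (valence 4) → 0 H
  atom 14: C, bond orders sum to 2 (valence 4) → 2 H
  atom 15: I (halogen, monovalent) → 0 H
  atom 16: C, bond orders sum to 4 (valence 4) → 0 H
  atom 17: O, bond orders sum to 1 (valence 2) → 1 H
  atom 18: O, bond orders sum to 2 (valence 2) → 0 H
Totals → C:12, H:18, I:2, O:4.

C12H18I2O4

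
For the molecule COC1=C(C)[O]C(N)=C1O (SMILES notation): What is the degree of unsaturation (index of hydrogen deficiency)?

3

Degree of unsaturation = (number of rings) + (number of π bonds).
Ring closures in the SMILES: 1.
π bonds: 2 double bonds (each 1 DoU) → 2 DoU from unsaturation.
Total DoU = 1 + 2 = 3.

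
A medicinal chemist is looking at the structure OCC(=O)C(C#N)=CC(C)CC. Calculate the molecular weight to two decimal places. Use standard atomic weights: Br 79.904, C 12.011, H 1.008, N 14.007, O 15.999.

167.21 g/mol

First, the molecular formula is C9H13NO2 (counting implicit H from valence).
  C: 9 × 12.011 = 108.099
  H: 13 × 1.008 = 13.104
  N: 1 × 14.007 = 14.007
  O: 2 × 15.999 = 31.998
Sum: 9×12.011 + 13×1.008 + 1×14.007 + 2×15.999 = 167.208 → 167.21 g/mol.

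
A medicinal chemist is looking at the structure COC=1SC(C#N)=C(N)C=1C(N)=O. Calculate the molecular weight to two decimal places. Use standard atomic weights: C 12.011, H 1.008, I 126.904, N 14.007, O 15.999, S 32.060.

First, the molecular formula is C7H7N3O2S (counting implicit H from valence).
  C: 7 × 12.011 = 84.077
  H: 7 × 1.008 = 7.056
  N: 3 × 14.007 = 42.021
  O: 2 × 15.999 = 31.998
  S: 1 × 32.060 = 32.060
Sum: 7×12.011 + 7×1.008 + 3×14.007 + 2×15.999 + 1×32.060 = 197.212 → 197.21 g/mol.

197.21 g/mol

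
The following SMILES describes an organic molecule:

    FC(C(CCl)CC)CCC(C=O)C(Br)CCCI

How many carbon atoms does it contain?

Count every carbon token in the SMILES (each C, including those in ring-closure positions and inside branches).
Carbon count: 13.

13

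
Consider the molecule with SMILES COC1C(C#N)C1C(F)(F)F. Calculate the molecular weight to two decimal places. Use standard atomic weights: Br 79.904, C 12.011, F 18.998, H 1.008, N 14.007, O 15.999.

165.11 g/mol

First, the molecular formula is C6H6F3NO (counting implicit H from valence).
  C: 6 × 12.011 = 72.066
  F: 3 × 18.998 = 56.994
  H: 6 × 1.008 = 6.048
  N: 1 × 14.007 = 14.007
  O: 1 × 15.999 = 15.999
Sum: 6×12.011 + 3×18.998 + 6×1.008 + 1×14.007 + 1×15.999 = 165.114 → 165.11 g/mol.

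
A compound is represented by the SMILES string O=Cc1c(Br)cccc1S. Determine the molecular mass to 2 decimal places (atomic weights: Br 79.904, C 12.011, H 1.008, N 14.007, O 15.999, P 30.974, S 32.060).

217.08 g/mol

First, the molecular formula is C7H5BrOS (counting implicit H from valence).
  Br: 1 × 79.904 = 79.904
  C: 7 × 12.011 = 84.077
  H: 5 × 1.008 = 5.040
  O: 1 × 15.999 = 15.999
  S: 1 × 32.060 = 32.060
Sum: 1×79.904 + 7×12.011 + 5×1.008 + 1×15.999 + 1×32.060 = 217.080 → 217.08 g/mol.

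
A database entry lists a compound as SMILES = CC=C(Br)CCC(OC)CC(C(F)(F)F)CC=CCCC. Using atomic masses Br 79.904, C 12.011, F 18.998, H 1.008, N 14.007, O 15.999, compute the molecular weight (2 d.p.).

371.28 g/mol

First, the molecular formula is C16H26BrF3O (counting implicit H from valence).
  Br: 1 × 79.904 = 79.904
  C: 16 × 12.011 = 192.176
  F: 3 × 18.998 = 56.994
  H: 26 × 1.008 = 26.208
  O: 1 × 15.999 = 15.999
Sum: 1×79.904 + 16×12.011 + 3×18.998 + 26×1.008 + 1×15.999 = 371.281 → 371.28 g/mol.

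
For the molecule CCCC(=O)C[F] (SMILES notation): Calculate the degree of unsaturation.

1

Molecular formula: C5H9FO.
DoU = (2C + 2 + N − H − X) / 2, where X is the halogen count and O/S are ignored.
    = (2·5 + 2 + 0 − 9 − 1) / 2 = 2 / 2 = 1.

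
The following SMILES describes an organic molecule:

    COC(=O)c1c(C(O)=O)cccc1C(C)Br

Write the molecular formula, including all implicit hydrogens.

C11H11BrO4

Walk through each heavy atom and fill implicit hydrogens from standard valence (C 4, N 3, O 2, S 2, halogen 1); for lowercase aromatic atoms, an aromatic c carries 1 H when it has two neighbours and 0 H with three, and aromatic n carries 0 H:
  atom 1: C, bond orders sum to 1 (valence 4) → 3 H
  atom 2: O, bond orders sum to 2 (valence 2) → 0 H
  atom 3: C, bond orders sum to 4 (valence 4) → 0 H
  atom 4: O, bond orders sum to 2 (valence 2) → 0 H
  atom 5: aromatic c, 3 neighbours → 0 H
  atom 6: aromatic c, 3 neighbours → 0 H
  atom 7: C, bond orders sum to 4 (valence 4) → 0 H
  atom 8: O, bond orders sum to 1 (valence 2) → 1 H
  atom 9: O, bond orders sum to 2 (valence 2) → 0 H
  atom 10: aromatic c, 2 neighbours → 1 H
  atom 11: aromatic c, 2 neighbours → 1 H
  atom 12: aromatic c, 2 neighbours → 1 H
  atom 13: aromatic c, 3 neighbours → 0 H
  atom 14: C, bond orders sum to 3 (valence 4) → 1 H
  atom 15: C, bond orders sum to 1 (valence 4) → 3 H
  atom 16: Br (halogen, monovalent) → 0 H
Totals → C:11, H:11, Br:1, O:4.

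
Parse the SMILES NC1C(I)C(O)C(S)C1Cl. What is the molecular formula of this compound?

Walk through each heavy atom and fill implicit hydrogens from standard valence (C 4, N 3, O 2, S 2, halogen 1):
  atom 1: N, bond orders sum to 1 (valence 3) → 2 H
  atom 2: C, bond orders sum to 3 (valence 4) → 1 H
  atom 3: C, bond orders sum to 3 (valence 4) → 1 H
  atom 4: I (halogen, monovalent) → 0 H
  atom 5: C, bond orders sum to 3 (valence 4) → 1 H
  atom 6: O, bond orders sum to 1 (valence 2) → 1 H
  atom 7: C, bond orders sum to 3 (valence 4) → 1 H
  atom 8: S, bond orders sum to 1 (valence 2) → 1 H
  atom 9: C, bond orders sum to 3 (valence 4) → 1 H
  atom 10: Cl (halogen, monovalent) → 0 H
Totals → C:5, H:9, Cl:1, I:1, N:1, O:1, S:1.

C5H9ClINOS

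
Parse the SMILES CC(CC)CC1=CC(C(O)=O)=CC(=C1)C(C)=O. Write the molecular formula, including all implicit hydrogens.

C14H18O3

Walk through each heavy atom and fill implicit hydrogens from standard valence (C 4, N 3, O 2, S 2, halogen 1):
  atom 1: C, bond orders sum to 1 (valence 4) → 3 H
  atom 2: C, bond orders sum to 3 (valence 4) → 1 H
  atom 3: C, bond orders sum to 2 (valence 4) → 2 H
  atom 4: C, bond orders sum to 1 (valence 4) → 3 H
  atom 5: C, bond orders sum to 2 (valence 4) → 2 H
  atom 6: C, bond orders sum to 4 (valence 4) → 0 H
  atom 7: C, bond orders sum to 3 (valence 4) → 1 H
  atom 8: C, bond orders sum to 4 (valence 4) → 0 H
  atom 9: C, bond orders sum to 4 (valence 4) → 0 H
  atom 10: O, bond orders sum to 1 (valence 2) → 1 H
  atom 11: O, bond orders sum to 2 (valence 2) → 0 H
  atom 12: C, bond orders sum to 3 (valence 4) → 1 H
  atom 13: C, bond orders sum to 4 (valence 4) → 0 H
  atom 14: C, bond orders sum to 3 (valence 4) → 1 H
  atom 15: C, bond orders sum to 4 (valence 4) → 0 H
  atom 16: C, bond orders sum to 1 (valence 4) → 3 H
  atom 17: O, bond orders sum to 2 (valence 2) → 0 H
Totals → C:14, H:18, O:3.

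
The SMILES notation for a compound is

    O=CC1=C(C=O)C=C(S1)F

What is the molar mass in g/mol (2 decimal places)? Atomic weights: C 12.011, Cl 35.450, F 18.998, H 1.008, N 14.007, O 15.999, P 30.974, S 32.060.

First, the molecular formula is C6H3FO2S (counting implicit H from valence).
  C: 6 × 12.011 = 72.066
  F: 1 × 18.998 = 18.998
  H: 3 × 1.008 = 3.024
  O: 2 × 15.999 = 31.998
  S: 1 × 32.060 = 32.060
Sum: 6×12.011 + 1×18.998 + 3×1.008 + 2×15.999 + 1×32.060 = 158.146 → 158.15 g/mol.

158.15 g/mol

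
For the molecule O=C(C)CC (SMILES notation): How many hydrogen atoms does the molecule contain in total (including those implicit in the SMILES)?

Walk through each heavy atom and fill implicit hydrogens from standard valence (C 4, N 3, O 2, S 2, halogen 1):
  atom 1: O, bond orders sum to 2 (valence 2) → 0 H
  atom 2: C, bond orders sum to 4 (valence 4) → 0 H
  atom 3: C, bond orders sum to 1 (valence 4) → 3 H
  atom 4: C, bond orders sum to 2 (valence 4) → 2 H
  atom 5: C, bond orders sum to 1 (valence 4) → 3 H
Total hydrogens: 8.

8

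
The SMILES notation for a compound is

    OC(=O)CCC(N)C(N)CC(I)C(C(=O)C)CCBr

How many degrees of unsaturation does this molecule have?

2

Molecular formula: C12H22BrIN2O3.
DoU = (2C + 2 + N − H − X) / 2, where X is the halogen count and O/S are ignored.
    = (2·12 + 2 + 2 − 22 − 2) / 2 = 4 / 2 = 2.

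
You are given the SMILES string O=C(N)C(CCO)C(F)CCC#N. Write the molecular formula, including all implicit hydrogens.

Walk through each heavy atom and fill implicit hydrogens from standard valence (C 4, N 3, O 2, S 2, halogen 1):
  atom 1: O, bond orders sum to 2 (valence 2) → 0 H
  atom 2: C, bond orders sum to 4 (valence 4) → 0 H
  atom 3: N, bond orders sum to 1 (valence 3) → 2 H
  atom 4: C, bond orders sum to 3 (valence 4) → 1 H
  atom 5: C, bond orders sum to 2 (valence 4) → 2 H
  atom 6: C, bond orders sum to 2 (valence 4) → 2 H
  atom 7: O, bond orders sum to 1 (valence 2) → 1 H
  atom 8: C, bond orders sum to 3 (valence 4) → 1 H
  atom 9: F (halogen, monovalent) → 0 H
  atom 10: C, bond orders sum to 2 (valence 4) → 2 H
  atom 11: C, bond orders sum to 2 (valence 4) → 2 H
  atom 12: C, bond orders sum to 4 (valence 4) → 0 H
  atom 13: N, bond orders sum to 3 (valence 3) → 0 H
Totals → C:8, H:13, F:1, N:2, O:2.
In Hill order: C8H13FN2O2.

C8H13FN2O2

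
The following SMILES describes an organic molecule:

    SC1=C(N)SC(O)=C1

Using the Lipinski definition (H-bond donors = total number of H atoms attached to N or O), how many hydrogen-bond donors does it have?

Donors: find every N or O and count the H atoms it carries.
  atom 4 (N): bond orders sum to 1 → 2 H
  atom 7 (O): bond orders sum to 1 → 1 H
Lipinski HBD = 3.

3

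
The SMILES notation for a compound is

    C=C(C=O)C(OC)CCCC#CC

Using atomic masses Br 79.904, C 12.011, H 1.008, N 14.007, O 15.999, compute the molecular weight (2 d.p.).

First, the molecular formula is C11H16O2 (counting implicit H from valence).
  C: 11 × 12.011 = 132.121
  H: 16 × 1.008 = 16.128
  O: 2 × 15.999 = 31.998
Sum: 11×12.011 + 16×1.008 + 2×15.999 = 180.247 → 180.25 g/mol.

180.25 g/mol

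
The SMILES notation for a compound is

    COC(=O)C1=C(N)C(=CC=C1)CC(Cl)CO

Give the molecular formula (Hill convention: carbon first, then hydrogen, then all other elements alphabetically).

Walk through each heavy atom and fill implicit hydrogens from standard valence (C 4, N 3, O 2, S 2, halogen 1):
  atom 1: C, bond orders sum to 1 (valence 4) → 3 H
  atom 2: O, bond orders sum to 2 (valence 2) → 0 H
  atom 3: C, bond orders sum to 4 (valence 4) → 0 H
  atom 4: O, bond orders sum to 2 (valence 2) → 0 H
  atom 5: C, bond orders sum to 4 (valence 4) → 0 H
  atom 6: C, bond orders sum to 4 (valence 4) → 0 H
  atom 7: N, bond orders sum to 1 (valence 3) → 2 H
  atom 8: C, bond orders sum to 4 (valence 4) → 0 H
  atom 9: C, bond orders sum to 3 (valence 4) → 1 H
  atom 10: C, bond orders sum to 3 (valence 4) → 1 H
  atom 11: C, bond orders sum to 3 (valence 4) → 1 H
  atom 12: C, bond orders sum to 2 (valence 4) → 2 H
  atom 13: C, bond orders sum to 3 (valence 4) → 1 H
  atom 14: Cl (halogen, monovalent) → 0 H
  atom 15: C, bond orders sum to 2 (valence 4) → 2 H
  atom 16: O, bond orders sum to 1 (valence 2) → 1 H
Totals → C:11, H:14, Cl:1, N:1, O:3.
In Hill order: C11H14ClNO3.

C11H14ClNO3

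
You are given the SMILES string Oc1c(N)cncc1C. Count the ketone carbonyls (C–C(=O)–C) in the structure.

0

Scan the SMILES for the ketone motif — none present.
Groups that are present: 1 hydroxyl, 1 primary amine.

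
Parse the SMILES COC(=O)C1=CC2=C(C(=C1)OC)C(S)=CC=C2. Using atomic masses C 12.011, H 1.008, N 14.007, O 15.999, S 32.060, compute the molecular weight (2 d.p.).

First, the molecular formula is C13H12O3S (counting implicit H from valence).
  C: 13 × 12.011 = 156.143
  H: 12 × 1.008 = 12.096
  O: 3 × 15.999 = 47.997
  S: 1 × 32.060 = 32.060
Sum: 13×12.011 + 12×1.008 + 3×15.999 + 1×32.060 = 248.296 → 248.30 g/mol.

248.30 g/mol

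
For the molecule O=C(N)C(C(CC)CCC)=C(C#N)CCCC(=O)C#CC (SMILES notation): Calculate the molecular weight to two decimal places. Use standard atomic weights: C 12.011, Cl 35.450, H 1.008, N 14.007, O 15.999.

288.39 g/mol

First, the molecular formula is C17H24N2O2 (counting implicit H from valence).
  C: 17 × 12.011 = 204.187
  H: 24 × 1.008 = 24.192
  N: 2 × 14.007 = 28.014
  O: 2 × 15.999 = 31.998
Sum: 17×12.011 + 24×1.008 + 2×14.007 + 2×15.999 = 288.391 → 288.39 g/mol.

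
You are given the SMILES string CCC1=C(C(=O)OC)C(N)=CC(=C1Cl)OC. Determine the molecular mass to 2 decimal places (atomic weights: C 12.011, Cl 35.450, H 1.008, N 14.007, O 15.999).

243.69 g/mol

First, the molecular formula is C11H14ClNO3 (counting implicit H from valence).
  C: 11 × 12.011 = 132.121
  Cl: 1 × 35.450 = 35.450
  H: 14 × 1.008 = 14.112
  N: 1 × 14.007 = 14.007
  O: 3 × 15.999 = 47.997
Sum: 11×12.011 + 1×35.450 + 14×1.008 + 1×14.007 + 3×15.999 = 243.687 → 243.69 g/mol.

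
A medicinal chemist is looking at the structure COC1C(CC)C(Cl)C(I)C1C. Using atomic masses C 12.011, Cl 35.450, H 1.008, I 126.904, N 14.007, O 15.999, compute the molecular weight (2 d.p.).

302.58 g/mol

First, the molecular formula is C9H16ClIO (counting implicit H from valence).
  C: 9 × 12.011 = 108.099
  Cl: 1 × 35.450 = 35.450
  H: 16 × 1.008 = 16.128
  I: 1 × 126.904 = 126.904
  O: 1 × 15.999 = 15.999
Sum: 9×12.011 + 1×35.450 + 16×1.008 + 1×126.904 + 1×15.999 = 302.580 → 302.58 g/mol.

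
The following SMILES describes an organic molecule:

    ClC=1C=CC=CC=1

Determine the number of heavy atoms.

Every atom symbol written in the SMILES (organic subset) is one heavy atom; implicit H are not written.
Heavy atoms by element → C:6, Cl:1.
Total: 7.

7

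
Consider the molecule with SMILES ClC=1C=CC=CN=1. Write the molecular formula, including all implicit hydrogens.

C5H4ClN

Walk through each heavy atom and fill implicit hydrogens from standard valence (C 4, N 3, O 2, S 2, halogen 1):
  atom 1: Cl (halogen, monovalent) → 0 H
  atom 2: C, bond orders sum to 4 (valence 4) → 0 H
  atom 3: C, bond orders sum to 3 (valence 4) → 1 H
  atom 4: C, bond orders sum to 3 (valence 4) → 1 H
  atom 5: C, bond orders sum to 3 (valence 4) → 1 H
  atom 6: C, bond orders sum to 3 (valence 4) → 1 H
  atom 7: N, bond orders sum to 3 (valence 3) → 0 H
Totals → C:5, H:4, Cl:1, N:1.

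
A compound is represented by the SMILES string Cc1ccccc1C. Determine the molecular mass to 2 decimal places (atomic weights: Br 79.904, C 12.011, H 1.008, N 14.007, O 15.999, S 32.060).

First, the molecular formula is C8H10 (counting implicit H from valence).
  C: 8 × 12.011 = 96.088
  H: 10 × 1.008 = 10.080
Sum: 8×12.011 + 10×1.008 = 106.168 → 106.17 g/mol.

106.17 g/mol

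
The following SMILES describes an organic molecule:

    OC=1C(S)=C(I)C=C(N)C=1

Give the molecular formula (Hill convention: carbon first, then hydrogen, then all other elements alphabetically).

C6H6INOS

Walk through each heavy atom and fill implicit hydrogens from standard valence (C 4, N 3, O 2, S 2, halogen 1):
  atom 1: O, bond orders sum to 1 (valence 2) → 1 H
  atom 2: C, bond orders sum to 4 (valence 4) → 0 H
  atom 3: C, bond orders sum to 4 (valence 4) → 0 H
  atom 4: S, bond orders sum to 1 (valence 2) → 1 H
  atom 5: C, bond orders sum to 4 (valence 4) → 0 H
  atom 6: I (halogen, monovalent) → 0 H
  atom 7: C, bond orders sum to 3 (valence 4) → 1 H
  atom 8: C, bond orders sum to 4 (valence 4) → 0 H
  atom 9: N, bond orders sum to 1 (valence 3) → 2 H
  atom 10: C, bond orders sum to 3 (valence 4) → 1 H
Totals → C:6, H:6, I:1, N:1, O:1, S:1.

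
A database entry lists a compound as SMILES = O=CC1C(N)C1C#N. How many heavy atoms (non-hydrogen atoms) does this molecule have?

8

Every atom symbol written in the SMILES (organic subset) is one heavy atom; implicit H are not written.
Heavy atoms by element → C:5, N:2, O:1.
Total: 8.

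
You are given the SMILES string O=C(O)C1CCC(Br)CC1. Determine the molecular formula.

Walk through each heavy atom and fill implicit hydrogens from standard valence (C 4, N 3, O 2, S 2, halogen 1):
  atom 1: O, bond orders sum to 2 (valence 2) → 0 H
  atom 2: C, bond orders sum to 4 (valence 4) → 0 H
  atom 3: O, bond orders sum to 1 (valence 2) → 1 H
  atom 4: C, bond orders sum to 3 (valence 4) → 1 H
  atom 5: C, bond orders sum to 2 (valence 4) → 2 H
  atom 6: C, bond orders sum to 2 (valence 4) → 2 H
  atom 7: C, bond orders sum to 3 (valence 4) → 1 H
  atom 8: Br (halogen, monovalent) → 0 H
  atom 9: C, bond orders sum to 2 (valence 4) → 2 H
  atom 10: C, bond orders sum to 2 (valence 4) → 2 H
Totals → C:7, H:11, Br:1, O:2.

C7H11BrO2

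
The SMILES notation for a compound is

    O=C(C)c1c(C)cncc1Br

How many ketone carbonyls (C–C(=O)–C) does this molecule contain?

The ketone motif appears at heavy-atom position 2 in the SMILES.
Ketone count: 1.

1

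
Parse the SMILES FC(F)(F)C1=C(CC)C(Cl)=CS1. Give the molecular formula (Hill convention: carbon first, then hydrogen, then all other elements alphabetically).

C7H6ClF3S

Walk through each heavy atom and fill implicit hydrogens from standard valence (C 4, N 3, O 2, S 2, halogen 1):
  atom 1: F (halogen, monovalent) → 0 H
  atom 2: C, bond orders sum to 4 (valence 4) → 0 H
  atom 3: F (halogen, monovalent) → 0 H
  atom 4: F (halogen, monovalent) → 0 H
  atom 5: C, bond orders sum to 4 (valence 4) → 0 H
  atom 6: C, bond orders sum to 4 (valence 4) → 0 H
  atom 7: C, bond orders sum to 2 (valence 4) → 2 H
  atom 8: C, bond orders sum to 1 (valence 4) → 3 H
  atom 9: C, bond orders sum to 4 (valence 4) → 0 H
  atom 10: Cl (halogen, monovalent) → 0 H
  atom 11: C, bond orders sum to 3 (valence 4) → 1 H
  atom 12: S, bond orders sum to 2 (valence 2) → 0 H
Totals → C:7, H:6, Cl:1, F:3, S:1.
In Hill order: C7H6ClF3S.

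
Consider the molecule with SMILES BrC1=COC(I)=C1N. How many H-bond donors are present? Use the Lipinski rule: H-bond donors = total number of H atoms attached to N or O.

2

Donors: find every N or O and count the H atoms it carries.
  atom 4 (O): bond orders sum to 2 → 0 H
  atom 8 (N): bond orders sum to 1 → 2 H
Lipinski HBD = 2.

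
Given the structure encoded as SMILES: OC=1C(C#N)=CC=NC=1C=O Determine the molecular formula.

C7H4N2O2

Walk through each heavy atom and fill implicit hydrogens from standard valence (C 4, N 3, O 2, S 2, halogen 1):
  atom 1: O, bond orders sum to 1 (valence 2) → 1 H
  atom 2: C, bond orders sum to 4 (valence 4) → 0 H
  atom 3: C, bond orders sum to 4 (valence 4) → 0 H
  atom 4: C, bond orders sum to 4 (valence 4) → 0 H
  atom 5: N, bond orders sum to 3 (valence 3) → 0 H
  atom 6: C, bond orders sum to 3 (valence 4) → 1 H
  atom 7: C, bond orders sum to 3 (valence 4) → 1 H
  atom 8: N, bond orders sum to 3 (valence 3) → 0 H
  atom 9: C, bond orders sum to 4 (valence 4) → 0 H
  atom 10: C, bond orders sum to 3 (valence 4) → 1 H
  atom 11: O, bond orders sum to 2 (valence 2) → 0 H
Totals → C:7, H:4, N:2, O:2.
In Hill order: C7H4N2O2.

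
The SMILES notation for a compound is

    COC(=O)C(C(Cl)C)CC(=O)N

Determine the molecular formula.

C7H12ClNO3

Walk through each heavy atom and fill implicit hydrogens from standard valence (C 4, N 3, O 2, S 2, halogen 1):
  atom 1: C, bond orders sum to 1 (valence 4) → 3 H
  atom 2: O, bond orders sum to 2 (valence 2) → 0 H
  atom 3: C, bond orders sum to 4 (valence 4) → 0 H
  atom 4: O, bond orders sum to 2 (valence 2) → 0 H
  atom 5: C, bond orders sum to 3 (valence 4) → 1 H
  atom 6: C, bond orders sum to 3 (valence 4) → 1 H
  atom 7: Cl (halogen, monovalent) → 0 H
  atom 8: C, bond orders sum to 1 (valence 4) → 3 H
  atom 9: C, bond orders sum to 2 (valence 4) → 2 H
  atom 10: C, bond orders sum to 4 (valence 4) → 0 H
  atom 11: O, bond orders sum to 2 (valence 2) → 0 H
  atom 12: N, bond orders sum to 1 (valence 3) → 2 H
Totals → C:7, H:12, Cl:1, N:1, O:3.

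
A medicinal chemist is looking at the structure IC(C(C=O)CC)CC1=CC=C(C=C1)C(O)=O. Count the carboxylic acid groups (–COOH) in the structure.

The carboxylic acid motif appears at heavy-atom position 15 in the SMILES.
Other groups present: 1 aldehyde.
Carboxylic acid count: 1.

1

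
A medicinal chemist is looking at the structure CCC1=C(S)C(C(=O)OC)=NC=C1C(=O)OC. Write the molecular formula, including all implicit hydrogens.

Walk through each heavy atom and fill implicit hydrogens from standard valence (C 4, N 3, O 2, S 2, halogen 1):
  atom 1: C, bond orders sum to 1 (valence 4) → 3 H
  atom 2: C, bond orders sum to 2 (valence 4) → 2 H
  atom 3: C, bond orders sum to 4 (valence 4) → 0 H
  atom 4: C, bond orders sum to 4 (valence 4) → 0 H
  atom 5: S, bond orders sum to 1 (valence 2) → 1 H
  atom 6: C, bond orders sum to 4 (valence 4) → 0 H
  atom 7: C, bond orders sum to 4 (valence 4) → 0 H
  atom 8: O, bond orders sum to 2 (valence 2) → 0 H
  atom 9: O, bond orders sum to 2 (valence 2) → 0 H
  atom 10: C, bond orders sum to 1 (valence 4) → 3 H
  atom 11: N, bond orders sum to 3 (valence 3) → 0 H
  atom 12: C, bond orders sum to 3 (valence 4) → 1 H
  atom 13: C, bond orders sum to 4 (valence 4) → 0 H
  atom 14: C, bond orders sum to 4 (valence 4) → 0 H
  atom 15: O, bond orders sum to 2 (valence 2) → 0 H
  atom 16: O, bond orders sum to 2 (valence 2) → 0 H
  atom 17: C, bond orders sum to 1 (valence 4) → 3 H
Totals → C:11, H:13, N:1, O:4, S:1.
In Hill order: C11H13NO4S.

C11H13NO4S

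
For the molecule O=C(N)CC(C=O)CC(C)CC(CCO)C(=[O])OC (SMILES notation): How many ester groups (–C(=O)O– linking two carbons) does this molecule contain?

The ester motif appears at heavy-atom position 16 in the SMILES.
Other groups present: 1 aldehyde, 1 amide, 1 hydroxyl.
Ester count: 1.

1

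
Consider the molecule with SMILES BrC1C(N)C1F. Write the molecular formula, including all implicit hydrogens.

C3H5BrFN

Walk through each heavy atom and fill implicit hydrogens from standard valence (C 4, N 3, O 2, S 2, halogen 1):
  atom 1: Br (halogen, monovalent) → 0 H
  atom 2: C, bond orders sum to 3 (valence 4) → 1 H
  atom 3: C, bond orders sum to 3 (valence 4) → 1 H
  atom 4: N, bond orders sum to 1 (valence 3) → 2 H
  atom 5: C, bond orders sum to 3 (valence 4) → 1 H
  atom 6: F (halogen, monovalent) → 0 H
Totals → C:3, H:5, Br:1, F:1, N:1.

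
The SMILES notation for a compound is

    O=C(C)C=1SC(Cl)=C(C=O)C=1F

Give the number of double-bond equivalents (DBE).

5

Molecular formula: C7H4ClFO2S.
DoU = (2C + 2 + N − H − X) / 2, where X is the halogen count and O/S are ignored.
    = (2·7 + 2 + 0 − 4 − 2) / 2 = 10 / 2 = 5.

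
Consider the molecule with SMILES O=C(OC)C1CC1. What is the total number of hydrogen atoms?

Walk through each heavy atom and fill implicit hydrogens from standard valence (C 4, N 3, O 2, S 2, halogen 1):
  atom 1: O, bond orders sum to 2 (valence 2) → 0 H
  atom 2: C, bond orders sum to 4 (valence 4) → 0 H
  atom 3: O, bond orders sum to 2 (valence 2) → 0 H
  atom 4: C, bond orders sum to 1 (valence 4) → 3 H
  atom 5: C, bond orders sum to 3 (valence 4) → 1 H
  atom 6: C, bond orders sum to 2 (valence 4) → 2 H
  atom 7: C, bond orders sum to 2 (valence 4) → 2 H
Total hydrogens: 8.

8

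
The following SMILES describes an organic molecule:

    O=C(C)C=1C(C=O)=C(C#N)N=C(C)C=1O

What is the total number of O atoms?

Scan the SMILES for O atoms (remember two-letter symbols like Cl and Br are single atoms).
Oxygen count: 3.

3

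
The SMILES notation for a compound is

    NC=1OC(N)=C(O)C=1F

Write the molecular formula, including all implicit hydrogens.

Walk through each heavy atom and fill implicit hydrogens from standard valence (C 4, N 3, O 2, S 2, halogen 1):
  atom 1: N, bond orders sum to 1 (valence 3) → 2 H
  atom 2: C, bond orders sum to 4 (valence 4) → 0 H
  atom 3: O, bond orders sum to 2 (valence 2) → 0 H
  atom 4: C, bond orders sum to 4 (valence 4) → 0 H
  atom 5: N, bond orders sum to 1 (valence 3) → 2 H
  atom 6: C, bond orders sum to 4 (valence 4) → 0 H
  atom 7: O, bond orders sum to 1 (valence 2) → 1 H
  atom 8: C, bond orders sum to 4 (valence 4) → 0 H
  atom 9: F (halogen, monovalent) → 0 H
Totals → C:4, H:5, F:1, N:2, O:2.

C4H5FN2O2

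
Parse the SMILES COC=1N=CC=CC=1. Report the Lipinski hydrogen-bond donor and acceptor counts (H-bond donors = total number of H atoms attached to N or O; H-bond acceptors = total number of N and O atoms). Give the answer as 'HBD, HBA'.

Donors: find every N or O and count the H atoms it carries.
  atom 2 (O): bond orders sum to 2 → 0 H
  atom 4 (N): bond orders sum to 3 → 0 H
Lipinski HBD = 0.
Acceptors: N atoms = 1, O atoms = 1 → HBA = 2.

0, 2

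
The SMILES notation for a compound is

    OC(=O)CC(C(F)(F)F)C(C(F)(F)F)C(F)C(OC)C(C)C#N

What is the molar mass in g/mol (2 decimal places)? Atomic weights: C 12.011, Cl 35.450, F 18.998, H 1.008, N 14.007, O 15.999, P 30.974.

First, the molecular formula is C12H14F7NO3 (counting implicit H from valence).
  C: 12 × 12.011 = 144.132
  F: 7 × 18.998 = 132.986
  H: 14 × 1.008 = 14.112
  N: 1 × 14.007 = 14.007
  O: 3 × 15.999 = 47.997
Sum: 12×12.011 + 7×18.998 + 14×1.008 + 1×14.007 + 3×15.999 = 353.234 → 353.23 g/mol.

353.23 g/mol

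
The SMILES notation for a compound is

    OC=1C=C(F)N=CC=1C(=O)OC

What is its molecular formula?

Walk through each heavy atom and fill implicit hydrogens from standard valence (C 4, N 3, O 2, S 2, halogen 1):
  atom 1: O, bond orders sum to 1 (valence 2) → 1 H
  atom 2: C, bond orders sum to 4 (valence 4) → 0 H
  atom 3: C, bond orders sum to 3 (valence 4) → 1 H
  atom 4: C, bond orders sum to 4 (valence 4) → 0 H
  atom 5: F (halogen, monovalent) → 0 H
  atom 6: N, bond orders sum to 3 (valence 3) → 0 H
  atom 7: C, bond orders sum to 3 (valence 4) → 1 H
  atom 8: C, bond orders sum to 4 (valence 4) → 0 H
  atom 9: C, bond orders sum to 4 (valence 4) → 0 H
  atom 10: O, bond orders sum to 2 (valence 2) → 0 H
  atom 11: O, bond orders sum to 2 (valence 2) → 0 H
  atom 12: C, bond orders sum to 1 (valence 4) → 3 H
Totals → C:7, H:6, F:1, N:1, O:3.

C7H6FNO3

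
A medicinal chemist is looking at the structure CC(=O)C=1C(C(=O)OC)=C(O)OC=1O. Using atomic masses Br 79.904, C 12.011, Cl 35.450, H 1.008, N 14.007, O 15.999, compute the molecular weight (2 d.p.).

First, the molecular formula is C8H8O6 (counting implicit H from valence).
  C: 8 × 12.011 = 96.088
  H: 8 × 1.008 = 8.064
  O: 6 × 15.999 = 95.994
Sum: 8×12.011 + 8×1.008 + 6×15.999 = 200.146 → 200.15 g/mol.

200.15 g/mol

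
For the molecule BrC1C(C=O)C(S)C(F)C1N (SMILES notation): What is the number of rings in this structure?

1

In SMILES, each pair of matching ring-closure digits denotes one ring-closing bond; the number of such bonds equals the number of independent rings.
Ring-closure bonds here: 1.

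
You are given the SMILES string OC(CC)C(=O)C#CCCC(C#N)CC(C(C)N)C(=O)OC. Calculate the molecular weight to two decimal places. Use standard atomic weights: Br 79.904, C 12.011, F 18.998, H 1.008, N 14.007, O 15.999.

First, the molecular formula is C16H24N2O4 (counting implicit H from valence).
  C: 16 × 12.011 = 192.176
  H: 24 × 1.008 = 24.192
  N: 2 × 14.007 = 28.014
  O: 4 × 15.999 = 63.996
Sum: 16×12.011 + 24×1.008 + 2×14.007 + 4×15.999 = 308.378 → 308.38 g/mol.

308.38 g/mol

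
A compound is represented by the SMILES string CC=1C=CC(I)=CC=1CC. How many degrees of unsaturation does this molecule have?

4

Degree of unsaturation = (number of rings) + (number of π bonds).
Ring closures in the SMILES: 1.
π bonds: 3 double bonds (each 1 DoU) → 3 DoU from unsaturation.
Total DoU = 1 + 3 = 4.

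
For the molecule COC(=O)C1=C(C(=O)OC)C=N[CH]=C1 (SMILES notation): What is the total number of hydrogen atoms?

9

Walk through each heavy atom and fill implicit hydrogens from standard valence (C 4, N 3, O 2, S 2, halogen 1):
  atom 1: C, bond orders sum to 1 (valence 4) → 3 H
  atom 2: O, bond orders sum to 2 (valence 2) → 0 H
  atom 3: C, bond orders sum to 4 (valence 4) → 0 H
  atom 4: O, bond orders sum to 2 (valence 2) → 0 H
  atom 5: C, bond orders sum to 4 (valence 4) → 0 H
  atom 6: C, bond orders sum to 4 (valence 4) → 0 H
  atom 7: C, bond orders sum to 4 (valence 4) → 0 H
  atom 8: O, bond orders sum to 2 (valence 2) → 0 H
  atom 9: O, bond orders sum to 2 (valence 2) → 0 H
  atom 10: C, bond orders sum to 1 (valence 4) → 3 H
  atom 11: C, bond orders sum to 3 (valence 4) → 1 H
  atom 12: N, bond orders sum to 3 (valence 3) → 0 H
  atom 13: C with explicit H count 1
  atom 14: C, bond orders sum to 3 (valence 4) → 1 H
Total hydrogens: 9.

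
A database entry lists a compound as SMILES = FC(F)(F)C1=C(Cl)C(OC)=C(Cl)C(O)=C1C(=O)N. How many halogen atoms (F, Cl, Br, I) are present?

5

Halogen atoms appear at heavy-atom positions 1, 3, 4, 7, 12 (2×Cl, 3×F).
Other groups present: 1 amide, 1 ether, 1 hydroxyl.
Halogen count: 5.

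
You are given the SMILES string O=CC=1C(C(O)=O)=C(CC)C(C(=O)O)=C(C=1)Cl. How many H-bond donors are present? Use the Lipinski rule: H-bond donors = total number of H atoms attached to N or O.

2

Donors: find every N or O and count the H atoms it carries.
  atom 1 (O): bond orders sum to 2 → 0 H
  atom 6 (O): bond orders sum to 1 → 1 H
  atom 7 (O): bond orders sum to 2 → 0 H
  atom 13 (O): bond orders sum to 2 → 0 H
  atom 14 (O): bond orders sum to 1 → 1 H
Lipinski HBD = 2.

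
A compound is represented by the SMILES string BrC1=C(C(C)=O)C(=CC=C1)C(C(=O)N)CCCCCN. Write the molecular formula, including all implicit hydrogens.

Walk through each heavy atom and fill implicit hydrogens from standard valence (C 4, N 3, O 2, S 2, halogen 1):
  atom 1: Br (halogen, monovalent) → 0 H
  atom 2: C, bond orders sum to 4 (valence 4) → 0 H
  atom 3: C, bond orders sum to 4 (valence 4) → 0 H
  atom 4: C, bond orders sum to 4 (valence 4) → 0 H
  atom 5: C, bond orders sum to 1 (valence 4) → 3 H
  atom 6: O, bond orders sum to 2 (valence 2) → 0 H
  atom 7: C, bond orders sum to 4 (valence 4) → 0 H
  atom 8: C, bond orders sum to 3 (valence 4) → 1 H
  atom 9: C, bond orders sum to 3 (valence 4) → 1 H
  atom 10: C, bond orders sum to 3 (valence 4) → 1 H
  atom 11: C, bond orders sum to 3 (valence 4) → 1 H
  atom 12: C, bond orders sum to 4 (valence 4) → 0 H
  atom 13: O, bond orders sum to 2 (valence 2) → 0 H
  atom 14: N, bond orders sum to 1 (valence 3) → 2 H
  atom 15: C, bond orders sum to 2 (valence 4) → 2 H
  atom 16: C, bond orders sum to 2 (valence 4) → 2 H
  atom 17: C, bond orders sum to 2 (valence 4) → 2 H
  atom 18: C, bond orders sum to 2 (valence 4) → 2 H
  atom 19: C, bond orders sum to 2 (valence 4) → 2 H
  atom 20: N, bond orders sum to 1 (valence 3) → 2 H
Totals → C:15, H:21, Br:1, N:2, O:2.
In Hill order: C15H21BrN2O2.

C15H21BrN2O2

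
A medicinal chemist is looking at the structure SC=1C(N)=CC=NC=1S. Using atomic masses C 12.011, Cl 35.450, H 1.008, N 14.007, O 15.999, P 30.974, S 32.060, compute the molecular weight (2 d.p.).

First, the molecular formula is C5H6N2S2 (counting implicit H from valence).
  C: 5 × 12.011 = 60.055
  H: 6 × 1.008 = 6.048
  N: 2 × 14.007 = 28.014
  S: 2 × 32.060 = 64.120
Sum: 5×12.011 + 6×1.008 + 2×14.007 + 2×32.060 = 158.237 → 158.24 g/mol.

158.24 g/mol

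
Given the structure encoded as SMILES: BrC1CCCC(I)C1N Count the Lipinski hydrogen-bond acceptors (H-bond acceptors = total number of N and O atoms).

N atoms: 1; O atoms: 0.
Lipinski HBA = 1 + 0 = 1.

1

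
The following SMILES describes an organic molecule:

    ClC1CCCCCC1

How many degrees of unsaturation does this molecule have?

1

Molecular formula: C7H13Cl.
DoU = (2C + 2 + N − H − X) / 2, where X is the halogen count and O/S are ignored.
    = (2·7 + 2 + 0 − 13 − 1) / 2 = 2 / 2 = 1.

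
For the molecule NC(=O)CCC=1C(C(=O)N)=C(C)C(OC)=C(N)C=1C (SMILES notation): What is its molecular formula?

C13H19N3O3

Walk through each heavy atom and fill implicit hydrogens from standard valence (C 4, N 3, O 2, S 2, halogen 1):
  atom 1: N, bond orders sum to 1 (valence 3) → 2 H
  atom 2: C, bond orders sum to 4 (valence 4) → 0 H
  atom 3: O, bond orders sum to 2 (valence 2) → 0 H
  atom 4: C, bond orders sum to 2 (valence 4) → 2 H
  atom 5: C, bond orders sum to 2 (valence 4) → 2 H
  atom 6: C, bond orders sum to 4 (valence 4) → 0 H
  atom 7: C, bond orders sum to 4 (valence 4) → 0 H
  atom 8: C, bond orders sum to 4 (valence 4) → 0 H
  atom 9: O, bond orders sum to 2 (valence 2) → 0 H
  atom 10: N, bond orders sum to 1 (valence 3) → 2 H
  atom 11: C, bond orders sum to 4 (valence 4) → 0 H
  atom 12: C, bond orders sum to 1 (valence 4) → 3 H
  atom 13: C, bond orders sum to 4 (valence 4) → 0 H
  atom 14: O, bond orders sum to 2 (valence 2) → 0 H
  atom 15: C, bond orders sum to 1 (valence 4) → 3 H
  atom 16: C, bond orders sum to 4 (valence 4) → 0 H
  atom 17: N, bond orders sum to 1 (valence 3) → 2 H
  atom 18: C, bond orders sum to 4 (valence 4) → 0 H
  atom 19: C, bond orders sum to 1 (valence 4) → 3 H
Totals → C:13, H:19, N:3, O:3.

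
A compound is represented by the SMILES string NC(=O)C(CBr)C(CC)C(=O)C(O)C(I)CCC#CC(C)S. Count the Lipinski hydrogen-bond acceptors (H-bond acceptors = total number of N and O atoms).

N atoms: 1; O atoms: 3.
Lipinski HBA = 1 + 3 = 4.

4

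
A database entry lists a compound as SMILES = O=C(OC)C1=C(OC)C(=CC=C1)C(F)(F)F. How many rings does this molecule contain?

In SMILES, each pair of matching ring-closure digits denotes one ring-closing bond; the number of such bonds equals the number of independent rings.
Ring-closure bonds here: 1.

1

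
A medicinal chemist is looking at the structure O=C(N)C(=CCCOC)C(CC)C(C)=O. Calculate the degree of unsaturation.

3

Molecular formula: C11H19NO3.
DoU = (2C + 2 + N − H − X) / 2, where X is the halogen count and O/S are ignored.
    = (2·11 + 2 + 1 − 19 − 0) / 2 = 6 / 2 = 3.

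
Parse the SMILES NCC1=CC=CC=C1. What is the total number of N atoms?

1

Scan the SMILES for N atoms (remember two-letter symbols like Cl and Br are single atoms).
Nitrogen count: 1.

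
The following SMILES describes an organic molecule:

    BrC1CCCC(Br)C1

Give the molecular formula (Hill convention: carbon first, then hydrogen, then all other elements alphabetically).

Walk through each heavy atom and fill implicit hydrogens from standard valence (C 4, N 3, O 2, S 2, halogen 1):
  atom 1: Br (halogen, monovalent) → 0 H
  atom 2: C, bond orders sum to 3 (valence 4) → 1 H
  atom 3: C, bond orders sum to 2 (valence 4) → 2 H
  atom 4: C, bond orders sum to 2 (valence 4) → 2 H
  atom 5: C, bond orders sum to 2 (valence 4) → 2 H
  atom 6: C, bond orders sum to 3 (valence 4) → 1 H
  atom 7: Br (halogen, monovalent) → 0 H
  atom 8: C, bond orders sum to 2 (valence 4) → 2 H
Totals → C:6, H:10, Br:2.

C6H10Br2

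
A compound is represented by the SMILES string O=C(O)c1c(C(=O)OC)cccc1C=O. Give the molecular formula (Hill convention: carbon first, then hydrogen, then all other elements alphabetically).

C10H8O5

Walk through each heavy atom and fill implicit hydrogens from standard valence (C 4, N 3, O 2, S 2, halogen 1); for lowercase aromatic atoms, an aromatic c carries 1 H when it has two neighbours and 0 H with three, and aromatic n carries 0 H:
  atom 1: O, bond orders sum to 2 (valence 2) → 0 H
  atom 2: C, bond orders sum to 4 (valence 4) → 0 H
  atom 3: O, bond orders sum to 1 (valence 2) → 1 H
  atom 4: aromatic c, 3 neighbours → 0 H
  atom 5: aromatic c, 3 neighbours → 0 H
  atom 6: C, bond orders sum to 4 (valence 4) → 0 H
  atom 7: O, bond orders sum to 2 (valence 2) → 0 H
  atom 8: O, bond orders sum to 2 (valence 2) → 0 H
  atom 9: C, bond orders sum to 1 (valence 4) → 3 H
  atom 10: aromatic c, 2 neighbours → 1 H
  atom 11: aromatic c, 2 neighbours → 1 H
  atom 12: aromatic c, 2 neighbours → 1 H
  atom 13: aromatic c, 3 neighbours → 0 H
  atom 14: C, bond orders sum to 3 (valence 4) → 1 H
  atom 15: O, bond orders sum to 2 (valence 2) → 0 H
Totals → C:10, H:8, O:5.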